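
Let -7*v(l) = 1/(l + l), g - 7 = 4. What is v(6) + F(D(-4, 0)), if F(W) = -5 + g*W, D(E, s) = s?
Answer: -421/84 ≈ -5.0119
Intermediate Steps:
g = 11 (g = 7 + 4 = 11)
F(W) = -5 + 11*W
v(l) = -1/(14*l) (v(l) = -1/(7*(l + l)) = -1/(2*l)/7 = -1/(14*l))
v(6) + F(D(-4, 0)) = -1/14/6 + (-5 + 11*0) = -1/14*1/6 + (-5 + 0) = -1/84 - 5 = -421/84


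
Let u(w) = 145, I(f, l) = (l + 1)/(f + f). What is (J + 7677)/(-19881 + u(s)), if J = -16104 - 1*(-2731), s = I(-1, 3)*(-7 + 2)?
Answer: 712/2467 ≈ 0.28861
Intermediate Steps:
I(f, l) = (1 + l)/(2*f) (I(f, l) = (1 + l)/((2*f)) = (1 + l)*(1/(2*f)) = (1 + l)/(2*f))
s = 10 (s = ((½)*(1 + 3)/(-1))*(-7 + 2) = ((½)*(-1)*4)*(-5) = -2*(-5) = 10)
J = -13373 (J = -16104 + 2731 = -13373)
(J + 7677)/(-19881 + u(s)) = (-13373 + 7677)/(-19881 + 145) = -5696/(-19736) = -5696*(-1/19736) = 712/2467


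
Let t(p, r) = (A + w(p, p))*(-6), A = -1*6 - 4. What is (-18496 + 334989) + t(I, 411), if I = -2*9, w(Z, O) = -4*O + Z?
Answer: 316229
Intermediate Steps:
w(Z, O) = Z - 4*O
A = -10 (A = -6 - 4 = -10)
I = -18
t(p, r) = 60 + 18*p (t(p, r) = (-10 + (p - 4*p))*(-6) = (-10 - 3*p)*(-6) = 60 + 18*p)
(-18496 + 334989) + t(I, 411) = (-18496 + 334989) + (60 + 18*(-18)) = 316493 + (60 - 324) = 316493 - 264 = 316229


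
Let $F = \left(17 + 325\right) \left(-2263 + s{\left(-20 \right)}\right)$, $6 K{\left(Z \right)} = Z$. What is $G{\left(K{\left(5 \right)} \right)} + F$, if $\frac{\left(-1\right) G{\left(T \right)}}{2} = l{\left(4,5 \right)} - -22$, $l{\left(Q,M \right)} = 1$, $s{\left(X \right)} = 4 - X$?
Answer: $-765784$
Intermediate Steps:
$K{\left(Z \right)} = \frac{Z}{6}$
$G{\left(T \right)} = -46$ ($G{\left(T \right)} = - 2 \left(1 - -22\right) = - 2 \left(1 + 22\right) = \left(-2\right) 23 = -46$)
$F = -765738$ ($F = \left(17 + 325\right) \left(-2263 + \left(4 - -20\right)\right) = 342 \left(-2263 + \left(4 + 20\right)\right) = 342 \left(-2263 + 24\right) = 342 \left(-2239\right) = -765738$)
$G{\left(K{\left(5 \right)} \right)} + F = -46 - 765738 = -765784$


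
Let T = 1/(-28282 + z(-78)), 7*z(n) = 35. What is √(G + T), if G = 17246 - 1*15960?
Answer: 9*√12694704657/28277 ≈ 35.861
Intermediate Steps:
z(n) = 5 (z(n) = (⅐)*35 = 5)
T = -1/28277 (T = 1/(-28282 + 5) = 1/(-28277) = -1/28277 ≈ -3.5364e-5)
G = 1286 (G = 17246 - 15960 = 1286)
√(G + T) = √(1286 - 1/28277) = √(36364221/28277) = 9*√12694704657/28277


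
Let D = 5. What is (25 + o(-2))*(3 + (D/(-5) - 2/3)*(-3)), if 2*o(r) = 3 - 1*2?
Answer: 204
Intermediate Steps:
o(r) = ½ (o(r) = (3 - 1*2)/2 = (3 - 2)/2 = (½)*1 = ½)
(25 + o(-2))*(3 + (D/(-5) - 2/3)*(-3)) = (25 + ½)*(3 + (5/(-5) - 2/3)*(-3)) = 51*(3 + (5*(-⅕) - 2*⅓)*(-3))/2 = 51*(3 + (-1 - ⅔)*(-3))/2 = 51*(3 - 5/3*(-3))/2 = 51*(3 + 5)/2 = (51/2)*8 = 204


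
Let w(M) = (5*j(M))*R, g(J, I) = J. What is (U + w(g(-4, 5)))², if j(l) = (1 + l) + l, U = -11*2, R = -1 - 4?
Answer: 23409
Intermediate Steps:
R = -5
U = -22
j(l) = 1 + 2*l
w(M) = -25 - 50*M (w(M) = (5*(1 + 2*M))*(-5) = (5 + 10*M)*(-5) = -25 - 50*M)
(U + w(g(-4, 5)))² = (-22 + (-25 - 50*(-4)))² = (-22 + (-25 + 200))² = (-22 + 175)² = 153² = 23409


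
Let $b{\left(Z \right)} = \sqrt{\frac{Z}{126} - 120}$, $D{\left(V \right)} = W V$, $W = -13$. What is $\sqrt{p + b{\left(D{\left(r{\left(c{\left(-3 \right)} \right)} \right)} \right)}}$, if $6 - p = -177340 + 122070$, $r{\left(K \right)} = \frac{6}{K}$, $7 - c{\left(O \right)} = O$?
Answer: $\frac{\sqrt{2437671600 + 210 i \sqrt{5294730}}}{210} \approx 235.11 + 0.023303 i$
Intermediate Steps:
$c{\left(O \right)} = 7 - O$
$D{\left(V \right)} = - 13 V$
$b{\left(Z \right)} = \sqrt{-120 + \frac{Z}{126}}$ ($b{\left(Z \right)} = \sqrt{Z \frac{1}{126} - 120} = \sqrt{\frac{Z}{126} - 120} = \sqrt{-120 + \frac{Z}{126}}$)
$p = 55276$ ($p = 6 - \left(-177340 + 122070\right) = 6 - -55270 = 6 + 55270 = 55276$)
$\sqrt{p + b{\left(D{\left(r{\left(c{\left(-3 \right)} \right)} \right)} \right)}} = \sqrt{55276 + \frac{\sqrt{-211680 + 14 \left(- 13 \frac{6}{7 - -3}\right)}}{42}} = \sqrt{55276 + \frac{\sqrt{-211680 + 14 \left(- 13 \frac{6}{7 + 3}\right)}}{42}} = \sqrt{55276 + \frac{\sqrt{-211680 + 14 \left(- 13 \cdot \frac{6}{10}\right)}}{42}} = \sqrt{55276 + \frac{\sqrt{-211680 + 14 \left(- 13 \cdot 6 \cdot \frac{1}{10}\right)}}{42}} = \sqrt{55276 + \frac{\sqrt{-211680 + 14 \left(\left(-13\right) \frac{3}{5}\right)}}{42}} = \sqrt{55276 + \frac{\sqrt{-211680 + 14 \left(- \frac{39}{5}\right)}}{42}} = \sqrt{55276 + \frac{\sqrt{-211680 - \frac{546}{5}}}{42}} = \sqrt{55276 + \frac{\sqrt{- \frac{1058946}{5}}}{42}} = \sqrt{55276 + \frac{\frac{1}{5} i \sqrt{5294730}}{42}} = \sqrt{55276 + \frac{i \sqrt{5294730}}{210}}$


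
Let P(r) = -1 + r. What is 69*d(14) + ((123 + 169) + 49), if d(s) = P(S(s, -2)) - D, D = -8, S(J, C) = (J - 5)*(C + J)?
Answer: 8276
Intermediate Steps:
S(J, C) = (-5 + J)*(C + J)
d(s) = 17 + s² - 7*s (d(s) = (-1 + (s² - 5*(-2) - 5*s - 2*s)) - 1*(-8) = (-1 + (s² + 10 - 5*s - 2*s)) + 8 = (-1 + (10 + s² - 7*s)) + 8 = (9 + s² - 7*s) + 8 = 17 + s² - 7*s)
69*d(14) + ((123 + 169) + 49) = 69*(17 + 14² - 7*14) + ((123 + 169) + 49) = 69*(17 + 196 - 98) + (292 + 49) = 69*115 + 341 = 7935 + 341 = 8276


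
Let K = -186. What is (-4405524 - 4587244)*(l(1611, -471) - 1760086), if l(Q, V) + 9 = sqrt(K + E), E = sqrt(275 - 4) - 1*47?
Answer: 15828125992960 - 8992768*sqrt(-233 + sqrt(271)) ≈ 1.5828e+13 - 1.3233e+8*I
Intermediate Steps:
E = -47 + sqrt(271) (E = sqrt(271) - 47 = -47 + sqrt(271) ≈ -30.538)
l(Q, V) = -9 + sqrt(-233 + sqrt(271)) (l(Q, V) = -9 + sqrt(-186 + (-47 + sqrt(271))) = -9 + sqrt(-233 + sqrt(271)))
(-4405524 - 4587244)*(l(1611, -471) - 1760086) = (-4405524 - 4587244)*((-9 + I*sqrt(233 - sqrt(271))) - 1760086) = -8992768*(-1760095 + I*sqrt(233 - sqrt(271))) = 15828125992960 - 8992768*I*sqrt(233 - sqrt(271))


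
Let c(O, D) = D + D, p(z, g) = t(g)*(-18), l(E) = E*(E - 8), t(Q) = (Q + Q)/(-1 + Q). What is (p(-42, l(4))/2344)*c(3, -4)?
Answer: 576/4981 ≈ 0.11564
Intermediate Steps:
t(Q) = 2*Q/(-1 + Q) (t(Q) = (2*Q)/(-1 + Q) = 2*Q/(-1 + Q))
l(E) = E*(-8 + E)
p(z, g) = -36*g/(-1 + g) (p(z, g) = (2*g/(-1 + g))*(-18) = -36*g/(-1 + g))
c(O, D) = 2*D
(p(-42, l(4))/2344)*c(3, -4) = (-36*4*(-8 + 4)/(-1 + 4*(-8 + 4))/2344)*(2*(-4)) = (-36*4*(-4)/(-1 + 4*(-4))*(1/2344))*(-8) = (-36*(-16)/(-1 - 16)*(1/2344))*(-8) = (-36*(-16)/(-17)*(1/2344))*(-8) = (-36*(-16)*(-1/17)*(1/2344))*(-8) = -576/17*1/2344*(-8) = -72/4981*(-8) = 576/4981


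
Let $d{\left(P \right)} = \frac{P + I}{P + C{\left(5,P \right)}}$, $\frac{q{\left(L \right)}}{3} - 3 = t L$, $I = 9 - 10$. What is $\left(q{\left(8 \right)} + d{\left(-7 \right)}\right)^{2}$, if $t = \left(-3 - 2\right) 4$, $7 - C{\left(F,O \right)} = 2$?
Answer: $218089$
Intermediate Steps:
$C{\left(F,O \right)} = 5$ ($C{\left(F,O \right)} = 7 - 2 = 5$)
$I = -1$ ($I = 9 - 10 = -1$)
$t = -20$ ($t = \left(-5\right) 4 = -20$)
$q{\left(L \right)} = 9 - 60 L$ ($q{\left(L \right)} = 9 + 3 \left(- 20 L\right) = 9 - 60 L$)
$d{\left(P \right)} = \frac{-1 + P}{5 + P}$ ($d{\left(P \right)} = \frac{P - 1}{P + 5} = \frac{-1 + P}{5 + P}$)
$\left(q{\left(8 \right)} + d{\left(-7 \right)}\right)^{2} = \left(\left(9 - 480\right) + \frac{-1 - 7}{5 - 7}\right)^{2} = \left(\left(9 - 480\right) + \frac{1}{-2} \left(-8\right)\right)^{2} = \left(-471 - -4\right)^{2} = \left(-471 + 4\right)^{2} = \left(-467\right)^{2} = 218089$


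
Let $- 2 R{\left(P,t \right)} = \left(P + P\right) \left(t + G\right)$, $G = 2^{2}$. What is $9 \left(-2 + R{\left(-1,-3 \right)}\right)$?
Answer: $-9$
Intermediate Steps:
$G = 4$
$R{\left(P,t \right)} = - P \left(4 + t\right)$ ($R{\left(P,t \right)} = - \frac{\left(P + P\right) \left(t + 4\right)}{2} = - \frac{2 P \left(4 + t\right)}{2} = - P \left(4 + t\right)$)
$9 \left(-2 + R{\left(-1,-3 \right)}\right) = 9 \left(-2 - - (4 - 3)\right) = 9 \left(-2 - \left(-1\right) 1\right) = 9 \left(-2 + 1\right) = 9 \left(-1\right) = -9$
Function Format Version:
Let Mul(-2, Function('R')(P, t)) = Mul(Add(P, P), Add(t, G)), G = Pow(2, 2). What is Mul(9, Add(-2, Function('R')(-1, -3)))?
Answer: -9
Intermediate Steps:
G = 4
Function('R')(P, t) = Mul(-1, P, Add(4, t)) (Function('R')(P, t) = Mul(Rational(-1, 2), Mul(Add(P, P), Add(t, 4))) = Mul(Rational(-1, 2), Mul(Mul(2, P), Add(4, t))) = Mul(Rational(-1, 2), Mul(2, P, Add(4, t))) = Mul(-1, P, Add(4, t)))
Mul(9, Add(-2, Function('R')(-1, -3))) = Mul(9, Add(-2, Mul(-1, -1, Add(4, -3)))) = Mul(9, Add(-2, Mul(-1, -1, 1))) = Mul(9, Add(-2, 1)) = Mul(9, -1) = -9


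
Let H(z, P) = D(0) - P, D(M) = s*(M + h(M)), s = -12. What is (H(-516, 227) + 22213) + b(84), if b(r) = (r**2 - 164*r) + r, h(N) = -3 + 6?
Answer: 15314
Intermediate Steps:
h(N) = 3
D(M) = -36 - 12*M (D(M) = -12*(M + 3) = -12*(3 + M) = -36 - 12*M)
b(r) = r**2 - 163*r
H(z, P) = -36 - P (H(z, P) = (-36 - 12*0) - P = (-36 + 0) - P = -36 - P)
(H(-516, 227) + 22213) + b(84) = ((-36 - 1*227) + 22213) + 84*(-163 + 84) = ((-36 - 227) + 22213) + 84*(-79) = (-263 + 22213) - 6636 = 21950 - 6636 = 15314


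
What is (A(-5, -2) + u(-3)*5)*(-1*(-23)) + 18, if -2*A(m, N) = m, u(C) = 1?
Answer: 381/2 ≈ 190.50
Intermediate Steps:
A(m, N) = -m/2
(A(-5, -2) + u(-3)*5)*(-1*(-23)) + 18 = (-½*(-5) + 1*5)*(-1*(-23)) + 18 = (5/2 + 5)*23 + 18 = (15/2)*23 + 18 = 345/2 + 18 = 381/2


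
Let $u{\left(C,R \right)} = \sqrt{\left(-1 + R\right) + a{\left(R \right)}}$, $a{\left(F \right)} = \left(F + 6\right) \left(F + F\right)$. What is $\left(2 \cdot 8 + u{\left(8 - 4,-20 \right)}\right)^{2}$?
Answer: $795 + 224 \sqrt{11} \approx 1537.9$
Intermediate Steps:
$a{\left(F \right)} = 2 F \left(6 + F\right)$ ($a{\left(F \right)} = \left(6 + F\right) 2 F = 2 F \left(6 + F\right)$)
$u{\left(C,R \right)} = \sqrt{-1 + R + 2 R \left(6 + R\right)}$ ($u{\left(C,R \right)} = \sqrt{\left(-1 + R\right) + 2 R \left(6 + R\right)} = \sqrt{-1 + R + 2 R \left(6 + R\right)}$)
$\left(2 \cdot 8 + u{\left(8 - 4,-20 \right)}\right)^{2} = \left(2 \cdot 8 + \sqrt{-1 - 20 + 2 \left(-20\right) \left(6 - 20\right)}\right)^{2} = \left(16 + \sqrt{-1 - 20 + 2 \left(-20\right) \left(-14\right)}\right)^{2} = \left(16 + \sqrt{-1 - 20 + 560}\right)^{2} = \left(16 + \sqrt{539}\right)^{2} = \left(16 + 7 \sqrt{11}\right)^{2}$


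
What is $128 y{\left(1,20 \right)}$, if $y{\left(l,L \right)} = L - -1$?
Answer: $2688$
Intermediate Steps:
$y{\left(l,L \right)} = 1 + L$ ($y{\left(l,L \right)} = L + 1 = 1 + L$)
$128 y{\left(1,20 \right)} = 128 \left(1 + 20\right) = 128 \cdot 21 = 2688$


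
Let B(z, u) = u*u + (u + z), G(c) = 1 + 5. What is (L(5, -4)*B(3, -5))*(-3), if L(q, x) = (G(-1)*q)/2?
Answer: -1035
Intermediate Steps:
G(c) = 6
B(z, u) = u + z + u² (B(z, u) = u² + (u + z) = u + z + u²)
L(q, x) = 3*q (L(q, x) = (6*q)/2 = (6*q)*(½) = 3*q)
(L(5, -4)*B(3, -5))*(-3) = ((3*5)*(-5 + 3 + (-5)²))*(-3) = (15*(-5 + 3 + 25))*(-3) = (15*23)*(-3) = 345*(-3) = -1035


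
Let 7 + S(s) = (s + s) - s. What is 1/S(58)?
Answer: 1/51 ≈ 0.019608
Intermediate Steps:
S(s) = -7 + s (S(s) = -7 + ((s + s) - s) = -7 + (2*s - s) = -7 + s)
1/S(58) = 1/(-7 + 58) = 1/51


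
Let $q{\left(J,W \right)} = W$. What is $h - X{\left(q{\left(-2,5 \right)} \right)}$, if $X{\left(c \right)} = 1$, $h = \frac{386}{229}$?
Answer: $\frac{157}{229} \approx 0.68559$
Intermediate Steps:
$h = \frac{386}{229}$ ($h = 386 \cdot \frac{1}{229} = \frac{386}{229} \approx 1.6856$)
$h - X{\left(q{\left(-2,5 \right)} \right)} = \frac{386}{229} - 1 = \frac{157}{229}$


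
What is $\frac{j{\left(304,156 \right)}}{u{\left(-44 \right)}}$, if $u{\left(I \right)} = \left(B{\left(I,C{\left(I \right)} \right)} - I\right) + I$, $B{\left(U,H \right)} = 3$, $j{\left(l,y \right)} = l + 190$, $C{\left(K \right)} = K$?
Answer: $\frac{494}{3} \approx 164.67$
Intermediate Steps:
$j{\left(l,y \right)} = 190 + l$
$u{\left(I \right)} = 3$ ($u{\left(I \right)} = \left(3 - I\right) + I = 3$)
$\frac{j{\left(304,156 \right)}}{u{\left(-44 \right)}} = \frac{190 + 304}{3} = 494 \cdot \frac{1}{3} = \frac{494}{3}$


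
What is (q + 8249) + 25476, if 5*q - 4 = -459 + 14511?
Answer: 182681/5 ≈ 36536.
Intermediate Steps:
q = 14056/5 (q = 4/5 + (-459 + 14511)/5 = 4/5 + (1/5)*14052 = 4/5 + 14052/5 = 14056/5 ≈ 2811.2)
(q + 8249) + 25476 = (14056/5 + 8249) + 25476 = 55301/5 + 25476 = 182681/5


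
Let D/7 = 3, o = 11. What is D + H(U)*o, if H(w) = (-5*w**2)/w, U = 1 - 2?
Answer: 76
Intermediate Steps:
U = -1
D = 21 (D = 7*3 = 21)
H(w) = -5*w
D + H(U)*o = 21 - 5*(-1)*11 = 21 + 5*11 = 21 + 55 = 76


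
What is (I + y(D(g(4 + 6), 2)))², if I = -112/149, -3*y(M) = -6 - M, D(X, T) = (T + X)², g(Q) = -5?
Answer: 400689/22201 ≈ 18.048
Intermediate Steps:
y(M) = 2 + M/3 (y(M) = -(-6 - M)/3 = 2 + M/3)
I = -112/149 (I = -112*1/149 = -112/149 ≈ -0.75168)
(I + y(D(g(4 + 6), 2)))² = (-112/149 + (2 + (2 - 5)²/3))² = (-112/149 + (2 + (⅓)*(-3)²))² = (-112/149 + (2 + (⅓)*9))² = (-112/149 + (2 + 3))² = (-112/149 + 5)² = (633/149)² = 400689/22201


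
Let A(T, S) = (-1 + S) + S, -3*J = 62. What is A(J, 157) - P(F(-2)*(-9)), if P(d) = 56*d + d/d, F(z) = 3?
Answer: 1824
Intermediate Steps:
J = -62/3 (J = -⅓*62 = -62/3 ≈ -20.667)
A(T, S) = -1 + 2*S
P(d) = 1 + 56*d (P(d) = 56*d + 1 = 1 + 56*d)
A(J, 157) - P(F(-2)*(-9)) = (-1 + 2*157) - (1 + 56*(3*(-9))) = (-1 + 314) - (1 + 56*(-27)) = 313 - (1 - 1512) = 313 - 1*(-1511) = 313 + 1511 = 1824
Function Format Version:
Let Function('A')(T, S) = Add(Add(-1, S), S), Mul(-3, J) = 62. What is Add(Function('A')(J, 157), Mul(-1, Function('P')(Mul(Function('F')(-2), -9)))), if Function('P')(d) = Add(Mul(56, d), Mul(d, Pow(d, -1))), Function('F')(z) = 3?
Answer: 1824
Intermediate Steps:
J = Rational(-62, 3) (J = Mul(Rational(-1, 3), 62) = Rational(-62, 3) ≈ -20.667)
Function('A')(T, S) = Add(-1, Mul(2, S))
Function('P')(d) = Add(1, Mul(56, d)) (Function('P')(d) = Add(Mul(56, d), 1) = Add(1, Mul(56, d)))
Add(Function('A')(J, 157), Mul(-1, Function('P')(Mul(Function('F')(-2), -9)))) = Add(Add(-1, Mul(2, 157)), Mul(-1, Add(1, Mul(56, Mul(3, -9))))) = Add(Add(-1, 314), Mul(-1, Add(1, Mul(56, -27)))) = Add(313, Mul(-1, Add(1, -1512))) = Add(313, Mul(-1, -1511)) = Add(313, 1511) = 1824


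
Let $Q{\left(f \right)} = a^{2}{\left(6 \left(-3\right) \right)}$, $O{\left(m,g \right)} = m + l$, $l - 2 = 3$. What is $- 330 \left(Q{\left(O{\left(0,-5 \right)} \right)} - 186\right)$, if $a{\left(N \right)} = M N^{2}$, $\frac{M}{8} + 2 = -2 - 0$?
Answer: $-35473428540$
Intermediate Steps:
$l = 5$ ($l = 2 + 3 = 5$)
$M = -32$ ($M = -16 + 8 \left(-2 - 0\right) = -16 + 8 \left(-2 + 0\right) = -16 + 8 \left(-2\right) = -16 - 16 = -32$)
$O{\left(m,g \right)} = 5 + m$ ($O{\left(m,g \right)} = m + 5 = 5 + m$)
$a{\left(N \right)} = - 32 N^{2}$
$Q{\left(f \right)} = 107495424$ ($Q{\left(f \right)} = \left(- 32 \left(6 \left(-3\right)\right)^{2}\right)^{2} = \left(- 32 \left(-18\right)^{2}\right)^{2} = \left(\left(-32\right) 324\right)^{2} = \left(-10368\right)^{2} = 107495424$)
$- 330 \left(Q{\left(O{\left(0,-5 \right)} \right)} - 186\right) = - 330 \left(107495424 - 186\right) = \left(-330\right) 107495238 = -35473428540$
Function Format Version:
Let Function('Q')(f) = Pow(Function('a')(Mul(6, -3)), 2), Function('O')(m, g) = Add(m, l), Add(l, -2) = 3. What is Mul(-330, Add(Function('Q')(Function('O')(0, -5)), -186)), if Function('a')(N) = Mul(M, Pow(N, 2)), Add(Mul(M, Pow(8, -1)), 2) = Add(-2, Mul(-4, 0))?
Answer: -35473428540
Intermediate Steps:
l = 5 (l = Add(2, 3) = 5)
M = -32 (M = Add(-16, Mul(8, Add(-2, Mul(-4, 0)))) = Add(-16, Mul(8, Add(-2, 0))) = Add(-16, Mul(8, -2)) = Add(-16, -16) = -32)
Function('O')(m, g) = Add(5, m) (Function('O')(m, g) = Add(m, 5) = Add(5, m))
Function('a')(N) = Mul(-32, Pow(N, 2))
Function('Q')(f) = 107495424 (Function('Q')(f) = Pow(Mul(-32, Pow(Mul(6, -3), 2)), 2) = Pow(Mul(-32, Pow(-18, 2)), 2) = Pow(Mul(-32, 324), 2) = Pow(-10368, 2) = 107495424)
Mul(-330, Add(Function('Q')(Function('O')(0, -5)), -186)) = Mul(-330, Add(107495424, -186)) = Mul(-330, 107495238) = -35473428540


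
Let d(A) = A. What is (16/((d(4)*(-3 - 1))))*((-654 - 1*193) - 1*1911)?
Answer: 2758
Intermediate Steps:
(16/((d(4)*(-3 - 1))))*((-654 - 1*193) - 1*1911) = (16/((4*(-3 - 1))))*((-654 - 1*193) - 1*1911) = (16/((4*(-4))))*((-654 - 193) - 1911) = (16/(-16))*(-847 - 1911) = (16*(-1/16))*(-2758) = -1*(-2758) = 2758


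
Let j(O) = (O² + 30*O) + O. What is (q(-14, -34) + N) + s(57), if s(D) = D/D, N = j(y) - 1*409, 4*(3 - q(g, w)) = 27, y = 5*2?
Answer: -7/4 ≈ -1.7500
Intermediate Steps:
y = 10
j(O) = O² + 31*O
q(g, w) = -15/4 (q(g, w) = 3 - ¼*27 = 3 - 27/4 = -15/4)
N = 1 (N = 10*(31 + 10) - 1*409 = 10*41 - 409 = 410 - 409 = 1)
s(D) = 1
(q(-14, -34) + N) + s(57) = (-15/4 + 1) + 1 = -11/4 + 1 = -7/4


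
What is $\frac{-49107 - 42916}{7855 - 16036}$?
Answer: $\frac{92023}{8181} \approx 11.248$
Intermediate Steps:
$\frac{-49107 - 42916}{7855 - 16036} = - \frac{92023}{-8181} = \left(-92023\right) \left(- \frac{1}{8181}\right) = \frac{92023}{8181}$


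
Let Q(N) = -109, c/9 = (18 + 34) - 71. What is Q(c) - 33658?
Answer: -33767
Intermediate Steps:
c = -171 (c = 9*((18 + 34) - 71) = 9*(52 - 71) = 9*(-19) = -171)
Q(c) - 33658 = -109 - 33658 = -33767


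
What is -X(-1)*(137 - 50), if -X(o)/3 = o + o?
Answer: -522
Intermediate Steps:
X(o) = -6*o (X(o) = -3*(o + o) = -6*o)
-X(-1)*(137 - 50) = -(-6*(-1))*(137 - 50) = -6*87 = -1*522 = -522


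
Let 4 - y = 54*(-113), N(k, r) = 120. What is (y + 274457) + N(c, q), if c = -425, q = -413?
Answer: 280683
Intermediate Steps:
y = 6106 (y = 4 - 54*(-113) = 4 - 1*(-6102) = 4 + 6102 = 6106)
(y + 274457) + N(c, q) = (6106 + 274457) + 120 = 280563 + 120 = 280683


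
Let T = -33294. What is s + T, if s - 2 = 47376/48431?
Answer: -1612317476/48431 ≈ -33291.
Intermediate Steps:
s = 144238/48431 (s = 2 + 47376/48431 = 144238/48431 ≈ 2.9782)
s + T = 144238/48431 - 33294 = -1612317476/48431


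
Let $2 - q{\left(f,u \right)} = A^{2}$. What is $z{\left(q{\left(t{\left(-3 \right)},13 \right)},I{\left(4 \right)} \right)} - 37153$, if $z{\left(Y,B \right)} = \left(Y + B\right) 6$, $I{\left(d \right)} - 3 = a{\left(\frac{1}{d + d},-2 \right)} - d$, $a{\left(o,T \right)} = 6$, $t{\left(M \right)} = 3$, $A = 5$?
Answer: $-37261$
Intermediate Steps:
$I{\left(d \right)} = 9 - d$ ($I{\left(d \right)} = 3 - \left(-6 + d\right) = 9 - d$)
$q{\left(f,u \right)} = -23$ ($q{\left(f,u \right)} = 2 - 5^{2} = 2 - 25 = -23$)
$z{\left(Y,B \right)} = 6 B + 6 Y$ ($z{\left(Y,B \right)} = \left(B + Y\right) 6 = 6 B + 6 Y$)
$z{\left(q{\left(t{\left(-3 \right)},13 \right)},I{\left(4 \right)} \right)} - 37153 = \left(6 \left(9 - 4\right) + 6 \left(-23\right)\right) - 37153 = \left(6 \left(9 - 4\right) - 138\right) - 37153 = \left(6 \cdot 5 - 138\right) - 37153 = \left(30 - 138\right) - 37153 = -108 - 37153 = -37261$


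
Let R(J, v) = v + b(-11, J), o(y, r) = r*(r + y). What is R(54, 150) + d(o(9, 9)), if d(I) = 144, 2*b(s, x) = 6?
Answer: 297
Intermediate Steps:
b(s, x) = 3 (b(s, x) = (½)*6 = 3)
R(J, v) = 3 + v (R(J, v) = v + 3 = 3 + v)
R(54, 150) + d(o(9, 9)) = (3 + 150) + 144 = 153 + 144 = 297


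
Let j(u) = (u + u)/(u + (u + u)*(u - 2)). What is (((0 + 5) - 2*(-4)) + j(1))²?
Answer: 121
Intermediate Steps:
j(u) = 2*u/(u + 2*u*(-2 + u)) (j(u) = (2*u)/(u + (2*u)*(-2 + u)) = (2*u)/(u + 2*u*(-2 + u)) = 2*u/(u + 2*u*(-2 + u)))
(((0 + 5) - 2*(-4)) + j(1))² = (((0 + 5) - 2*(-4)) + 2/(-3 + 2*1))² = ((5 + 8) + 2/(-3 + 2))² = (13 + 2/(-1))² = (13 + 2*(-1))² = (13 - 2)² = 11² = 121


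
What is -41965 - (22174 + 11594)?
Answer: -75733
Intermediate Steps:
-41965 - (22174 + 11594) = -41965 - 1*33768 = -41965 - 33768 = -75733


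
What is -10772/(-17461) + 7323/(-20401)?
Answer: 91892669/356221861 ≈ 0.25796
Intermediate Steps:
-10772/(-17461) + 7323/(-20401) = -10772*(-1/17461) + 7323*(-1/20401) = 10772/17461 - 7323/20401 = 91892669/356221861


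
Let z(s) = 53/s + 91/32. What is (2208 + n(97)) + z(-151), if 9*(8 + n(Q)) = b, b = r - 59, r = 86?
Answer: 10656941/4832 ≈ 2205.5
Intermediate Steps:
b = 27 (b = 86 - 59 = 27)
n(Q) = -5 (n(Q) = -8 + (⅑)*27 = -8 + 3 = -5)
z(s) = 91/32 + 53/s (z(s) = 53/s + 91*(1/32) = 53/s + 91/32 = 91/32 + 53/s)
(2208 + n(97)) + z(-151) = (2208 - 5) + (91/32 + 53/(-151)) = 2203 + (91/32 + 53*(-1/151)) = 2203 + (91/32 - 53/151) = 2203 + 12045/4832 = 10656941/4832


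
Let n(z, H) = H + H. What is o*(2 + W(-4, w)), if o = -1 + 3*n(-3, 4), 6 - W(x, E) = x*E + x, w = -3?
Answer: 0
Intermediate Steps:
n(z, H) = 2*H
W(x, E) = 6 - x - E*x (W(x, E) = 6 - (x*E + x) = 6 - (E*x + x) = 6 - (x + E*x) = 6 + (-x - E*x) = 6 - x - E*x)
o = 23 (o = -1 + 3*(2*4) = -1 + 3*8 = -1 + 24 = 23)
o*(2 + W(-4, w)) = 23*(2 + (6 - 1*(-4) - 1*(-3)*(-4))) = 23*(2 + (6 + 4 - 12)) = 23*(2 - 2) = 23*0 = 0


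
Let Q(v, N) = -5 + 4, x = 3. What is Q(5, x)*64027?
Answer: -64027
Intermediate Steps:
Q(v, N) = -1
Q(5, x)*64027 = -1*64027 = -64027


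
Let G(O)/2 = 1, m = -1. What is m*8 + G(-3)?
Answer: -6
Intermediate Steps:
G(O) = 2 (G(O) = 2*1 = 2)
m*8 + G(-3) = -1*8 + 2 = -8 + 2 = -6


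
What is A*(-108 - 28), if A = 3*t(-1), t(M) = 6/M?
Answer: 2448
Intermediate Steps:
A = -18 (A = 3*(6/(-1)) = 3*(6*(-1)) = 3*(-6) = -18)
A*(-108 - 28) = -18*(-108 - 28) = -18*(-136) = 2448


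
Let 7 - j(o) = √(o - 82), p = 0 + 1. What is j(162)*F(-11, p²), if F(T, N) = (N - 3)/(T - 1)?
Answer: 7/6 - 2*√5/3 ≈ -0.32405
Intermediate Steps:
p = 1
j(o) = 7 - √(-82 + o) (j(o) = 7 - √(o - 82) = 7 - √(-82 + o))
F(T, N) = (-3 + N)/(-1 + T)
j(162)*F(-11, p²) = (7 - √(-82 + 162))*((-3 + 1²)/(-1 - 11)) = (7 - √80)*((-3 + 1)/(-12)) = (7 - 4*√5)*(-1/12*(-2)) = (7 - 4*√5)*(⅙) = 7/6 - 2*√5/3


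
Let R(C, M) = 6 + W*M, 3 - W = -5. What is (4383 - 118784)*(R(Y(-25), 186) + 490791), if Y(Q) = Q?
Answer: -56317896285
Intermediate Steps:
W = 8 (W = 3 - 1*(-5) = 3 + 5 = 8)
R(C, M) = 6 + 8*M
(4383 - 118784)*(R(Y(-25), 186) + 490791) = (4383 - 118784)*((6 + 8*186) + 490791) = -114401*((6 + 1488) + 490791) = -114401*(1494 + 490791) = -114401*492285 = -56317896285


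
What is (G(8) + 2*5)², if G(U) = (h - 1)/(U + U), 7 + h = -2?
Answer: 5625/64 ≈ 87.891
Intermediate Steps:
h = -9 (h = -7 - 2 = -9)
G(U) = -5/U (G(U) = (-9 - 1)/(U + U) = -10*1/(2*U) = -5/U)
(G(8) + 2*5)² = (-5/8 + 2*5)² = (-5*⅛ + 10)² = (-5/8 + 10)² = (75/8)² = 5625/64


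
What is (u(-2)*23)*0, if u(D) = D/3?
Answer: 0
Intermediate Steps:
u(D) = D/3 (u(D) = D*(⅓) = D/3)
(u(-2)*23)*0 = (((⅓)*(-2))*23)*0 = -⅔*23*0 = -46/3*0 = 0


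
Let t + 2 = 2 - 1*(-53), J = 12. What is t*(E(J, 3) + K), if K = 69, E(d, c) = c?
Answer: 3816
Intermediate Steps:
t = 53 (t = -2 + (2 - 1*(-53)) = -2 + (2 + 53) = -2 + 55 = 53)
t*(E(J, 3) + K) = 53*(3 + 69) = 53*72 = 3816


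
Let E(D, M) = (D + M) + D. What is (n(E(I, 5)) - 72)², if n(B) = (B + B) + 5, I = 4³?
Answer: 39601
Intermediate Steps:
I = 64
E(D, M) = M + 2*D
n(B) = 5 + 2*B (n(B) = 2*B + 5 = 5 + 2*B)
(n(E(I, 5)) - 72)² = ((5 + 2*(5 + 2*64)) - 72)² = ((5 + 2*(5 + 128)) - 72)² = ((5 + 2*133) - 72)² = ((5 + 266) - 72)² = (271 - 72)² = 199² = 39601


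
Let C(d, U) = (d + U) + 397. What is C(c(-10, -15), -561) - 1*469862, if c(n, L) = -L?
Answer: -470011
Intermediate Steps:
C(d, U) = 397 + U + d (C(d, U) = (U + d) + 397 = 397 + U + d)
C(c(-10, -15), -561) - 1*469862 = (397 - 561 - 1*(-15)) - 1*469862 = (397 - 561 + 15) - 469862 = -149 - 469862 = -470011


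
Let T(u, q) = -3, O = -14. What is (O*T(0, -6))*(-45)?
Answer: -1890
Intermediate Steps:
(O*T(0, -6))*(-45) = -14*(-3)*(-45) = 42*(-45) = -1890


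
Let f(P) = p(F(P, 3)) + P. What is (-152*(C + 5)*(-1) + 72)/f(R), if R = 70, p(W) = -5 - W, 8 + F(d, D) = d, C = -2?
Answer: 176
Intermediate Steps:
F(d, D) = -8 + d
f(P) = 3 (f(P) = (-5 - (-8 + P)) + P = (-5 + (8 - P)) + P = (3 - P) + P = 3)
(-152*(C + 5)*(-1) + 72)/f(R) = (-152*(-2 + 5)*(-1) + 72)/3 = (-456*(-1) + 72)*(1/3) = (-152*(-3) + 72)*(1/3) = (456 + 72)*(1/3) = 528*(1/3) = 176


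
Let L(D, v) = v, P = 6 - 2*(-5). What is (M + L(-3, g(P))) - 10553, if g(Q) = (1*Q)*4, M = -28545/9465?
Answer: -6620462/631 ≈ -10492.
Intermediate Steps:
M = -1903/631 (M = -28545*1/9465 = -1903/631 ≈ -3.0158)
P = 16 (P = 6 + 10 = 16)
g(Q) = 4*Q (g(Q) = Q*4 = 4*Q)
(M + L(-3, g(P))) - 10553 = (-1903/631 + 4*16) - 10553 = (-1903/631 + 64) - 10553 = 38481/631 - 10553 = -6620462/631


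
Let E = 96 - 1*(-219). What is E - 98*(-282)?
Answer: 27951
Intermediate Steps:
E = 315 (E = 96 + 219 = 315)
E - 98*(-282) = 315 - 98*(-282) = 315 + 27636 = 27951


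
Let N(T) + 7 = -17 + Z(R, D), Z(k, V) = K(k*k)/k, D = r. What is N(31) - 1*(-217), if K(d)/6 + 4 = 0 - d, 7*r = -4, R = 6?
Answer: 153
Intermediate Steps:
r = -4/7 (r = (1/7)*(-4) = -4/7 ≈ -0.57143)
K(d) = -24 - 6*d (K(d) = -24 + 6*(0 - d) = -24 + 6*(-d) = -24 - 6*d)
D = -4/7 ≈ -0.57143
Z(k, V) = (-24 - 6*k**2)/k (Z(k, V) = (-24 - 6*k*k)/k = (-24 - 6*k**2)/k)
N(T) = -64 (N(T) = -7 + (-17 + (-24/6 - 6*6)) = -7 + (-17 + (-24*1/6 - 36)) = -7 + (-17 + (-4 - 36)) = -7 + (-17 - 40) = -7 - 57 = -64)
N(31) - 1*(-217) = -64 - 1*(-217) = -64 + 217 = 153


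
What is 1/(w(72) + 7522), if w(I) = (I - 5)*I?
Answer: 1/12346 ≈ 8.0998e-5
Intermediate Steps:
w(I) = I*(-5 + I) (w(I) = (-5 + I)*I = I*(-5 + I))
1/(w(72) + 7522) = 1/(72*(-5 + 72) + 7522) = 1/(72*67 + 7522) = 1/(4824 + 7522) = 1/12346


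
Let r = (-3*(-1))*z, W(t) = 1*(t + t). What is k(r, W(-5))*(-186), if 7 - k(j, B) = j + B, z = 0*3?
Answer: -3162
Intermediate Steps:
W(t) = 2*t (W(t) = 1*(2*t) = 2*t)
z = 0
r = 0 (r = -3*(-1)*0 = 3*0 = 0)
k(j, B) = 7 - B - j (k(j, B) = 7 - (j + B) = 7 - (B + j) = 7 + (-B - j) = 7 - B - j)
k(r, W(-5))*(-186) = (7 - 2*(-5) - 1*0)*(-186) = (7 - 1*(-10) + 0)*(-186) = (7 + 10 + 0)*(-186) = 17*(-186) = -3162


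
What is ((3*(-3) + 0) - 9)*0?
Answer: 0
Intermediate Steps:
((3*(-3) + 0) - 9)*0 = ((-9 + 0) - 9)*0 = (-9 - 9)*0 = -18*0 = 0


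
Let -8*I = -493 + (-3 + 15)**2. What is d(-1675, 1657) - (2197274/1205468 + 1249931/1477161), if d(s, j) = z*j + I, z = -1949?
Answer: -11501178785380765409/3561340632696 ≈ -3.2295e+6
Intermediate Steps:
I = 349/8 (I = -(-493 + (-3 + 15)**2)/8 = -(-493 + 12**2)/8 = -(-493 + 144)/8 = -1/8*(-349) = 349/8 ≈ 43.625)
d(s, j) = 349/8 - 1949*j (d(s, j) = -1949*j + 349/8 = 349/8 - 1949*j)
d(-1675, 1657) - (2197274/1205468 + 1249931/1477161) = (349/8 - 1949*1657) - (2197274/1205468 + 1249931/1477161) = (349/8 - 3229493) - (2197274*(1/1205468) + 1249931*(1/1477161)) = -25835595/8 - (1098637/602734 + 1249931/1477161) = -25835595/8 - 1*2376239640911/890335158174 = -25835595/8 - 2376239640911/890335158174 = -11501178785380765409/3561340632696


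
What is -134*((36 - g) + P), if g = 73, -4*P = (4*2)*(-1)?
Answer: 4690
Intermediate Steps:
P = 2 (P = -4*2*(-1)/4 = -2*(-1) = -¼*(-8) = 2)
-134*((36 - g) + P) = -134*((36 - 1*73) + 2) = -134*((36 - 73) + 2) = -134*(-37 + 2) = -134*(-35) = 4690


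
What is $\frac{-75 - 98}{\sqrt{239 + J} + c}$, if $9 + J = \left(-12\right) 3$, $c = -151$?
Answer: $\frac{26123}{22607} + \frac{173 \sqrt{194}}{22607} \approx 1.2621$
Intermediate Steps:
$J = -45$ ($J = -9 - 36 = -45$)
$\frac{-75 - 98}{\sqrt{239 + J} + c} = \frac{-75 - 98}{\sqrt{239 - 45} - 151} = - \frac{173}{\sqrt{194} - 151} = - \frac{173}{-151 + \sqrt{194}}$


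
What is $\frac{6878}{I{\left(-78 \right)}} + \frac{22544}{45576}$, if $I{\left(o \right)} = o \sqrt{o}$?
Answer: $\frac{2818}{5697} + \frac{3439 i \sqrt{78}}{3042} \approx 0.49465 + 9.9844 i$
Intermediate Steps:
$I{\left(o \right)} = o^{\frac{3}{2}}$
$\frac{6878}{I{\left(-78 \right)}} + \frac{22544}{45576} = \frac{6878}{\left(-78\right)^{\frac{3}{2}}} + \frac{22544}{45576} = \frac{6878}{\left(-78\right) i \sqrt{78}} + 22544 \cdot \frac{1}{45576} = 6878 \frac{i \sqrt{78}}{6084} + \frac{2818}{5697} = \frac{3439 i \sqrt{78}}{3042} + \frac{2818}{5697} = \frac{2818}{5697} + \frac{3439 i \sqrt{78}}{3042}$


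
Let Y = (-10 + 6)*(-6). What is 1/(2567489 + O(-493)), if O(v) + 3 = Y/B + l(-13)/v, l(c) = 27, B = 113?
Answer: 55709/143032086355 ≈ 3.8949e-7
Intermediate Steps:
Y = 24 (Y = -4*(-6) = 24)
O(v) = -315/113 + 27/v (O(v) = -3 + (24/113 + 27/v) = -315/113 + 27/v)
1/(2567489 + O(-493)) = 1/(2567489 + (-315/113 + 27/(-493))) = 1/(2567489 + (-315/113 + 27*(-1/493))) = 1/(2567489 + (-315/113 - 27/493)) = 1/(2567489 - 158346/55709) = 1/(143032086355/55709) = 55709/143032086355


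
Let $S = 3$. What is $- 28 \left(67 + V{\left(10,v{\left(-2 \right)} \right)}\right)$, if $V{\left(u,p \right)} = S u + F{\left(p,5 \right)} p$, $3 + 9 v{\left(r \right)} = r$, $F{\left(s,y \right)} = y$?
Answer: $- \frac{23744}{9} \approx -2638.2$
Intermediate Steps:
$v{\left(r \right)} = - \frac{1}{3} + \frac{r}{9}$
$V{\left(u,p \right)} = 3 u + 5 p$
$- 28 \left(67 + V{\left(10,v{\left(-2 \right)} \right)}\right) = - 28 \left(67 + \left(3 \cdot 10 + 5 \left(- \frac{1}{3} + \frac{1}{9} \left(-2\right)\right)\right)\right) = - 28 \left(67 + \left(30 + 5 \left(- \frac{1}{3} - \frac{2}{9}\right)\right)\right) = - 28 \left(67 + \left(30 + 5 \left(- \frac{5}{9}\right)\right)\right) = - 28 \left(67 + \left(30 - \frac{25}{9}\right)\right) = - 28 \left(67 + \frac{245}{9}\right) = \left(-28\right) \frac{848}{9} = - \frac{23744}{9}$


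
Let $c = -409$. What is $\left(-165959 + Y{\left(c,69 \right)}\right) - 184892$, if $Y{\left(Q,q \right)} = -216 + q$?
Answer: $-350998$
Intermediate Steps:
$\left(-165959 + Y{\left(c,69 \right)}\right) - 184892 = \left(-165959 + \left(-216 + 69\right)\right) - 184892 = \left(-165959 - 147\right) - 184892 = -166106 - 184892 = -350998$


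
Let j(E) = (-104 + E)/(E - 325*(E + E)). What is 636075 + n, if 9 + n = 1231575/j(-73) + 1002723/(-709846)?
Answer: -233550344004337/709846 ≈ -3.2902e+8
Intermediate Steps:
j(E) = -(-104 + E)/(649*E) (j(E) = (-104 + E)/(E - 650*E) = (-104 + E)/((-649*E)) = (-104 + E)*(-1/(649*E)) = -(-104 + E)/(649*E))
n = -234001859298787/709846 (n = -9 + (1231575/(((1/649)*(104 - 1*(-73))/(-73))) + 1002723/(-709846)) = -9 + (1231575/(((1/649)*(-1/73)*(104 + 73))) + 1002723*(-1/709846)) = -9 + (1231575/(((1/649)*(-1/73)*177)) - 1002723/709846) = -9 + (1231575/(-3/803) - 1002723/709846) = -9 + (1231575*(-803/3) - 1002723/709846) = -9 + (-329651575 - 1002723/709846) = -9 - 234001852910173/709846 = -234001859298787/709846 ≈ -3.2965e+8)
636075 + n = 636075 - 234001859298787/709846 = -233550344004337/709846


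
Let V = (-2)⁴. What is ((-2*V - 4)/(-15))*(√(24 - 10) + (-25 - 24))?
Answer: -588/5 + 12*√14/5 ≈ -108.62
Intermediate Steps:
V = 16
((-2*V - 4)/(-15))*(√(24 - 10) + (-25 - 24)) = ((-2*16 - 4)/(-15))*(√(24 - 10) + (-25 - 24)) = ((-32 - 4)*(-1/15))*(√14 - 49) = (-36*(-1/15))*(-49 + √14) = 12*(-49 + √14)/5 = -588/5 + 12*√14/5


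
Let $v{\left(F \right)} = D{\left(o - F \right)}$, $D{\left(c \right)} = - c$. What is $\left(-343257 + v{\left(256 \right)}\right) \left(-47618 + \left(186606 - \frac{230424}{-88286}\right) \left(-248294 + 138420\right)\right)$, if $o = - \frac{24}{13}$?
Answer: $\frac{4035764983207209294706}{573859} \approx 7.0327 \cdot 10^{15}$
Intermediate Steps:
$o = - \frac{24}{13}$ ($o = \left(-24\right) \frac{1}{13} = - \frac{24}{13} \approx -1.8462$)
$v{\left(F \right)} = \frac{24}{13} + F$ ($v{\left(F \right)} = - (- \frac{24}{13} - F) = \frac{24}{13} + F$)
$\left(-343257 + v{\left(256 \right)}\right) \left(-47618 + \left(186606 - \frac{230424}{-88286}\right) \left(-248294 + 138420\right)\right) = \left(-343257 + \left(\frac{24}{13} + 256\right)\right) \left(-47618 + \left(186606 - \frac{230424}{-88286}\right) \left(-248294 + 138420\right)\right) = \left(-343257 + \frac{3352}{13}\right) \left(-47618 + \left(186606 - - \frac{115212}{44143}\right) \left(-109874\right)\right) = - \frac{4458989 \left(-47618 + \left(186606 + \frac{115212}{44143}\right) \left(-109874\right)\right)}{13} = - \frac{4458989 \left(-47618 + \frac{8237463870}{44143} \left(-109874\right)\right)}{13} = - \frac{4458989 \left(-47618 - \frac{905083105252380}{44143}\right)}{13} = \left(- \frac{4458989}{13}\right) \left(- \frac{905085207253754}{44143}\right) = \frac{4035764983207209294706}{573859}$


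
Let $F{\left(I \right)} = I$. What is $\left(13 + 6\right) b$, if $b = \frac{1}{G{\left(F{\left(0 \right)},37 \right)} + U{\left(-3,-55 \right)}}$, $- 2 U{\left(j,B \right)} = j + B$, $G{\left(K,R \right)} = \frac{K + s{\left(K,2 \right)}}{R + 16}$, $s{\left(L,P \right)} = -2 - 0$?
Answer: $\frac{1007}{1535} \approx 0.65603$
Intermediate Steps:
$s{\left(L,P \right)} = -2$ ($s{\left(L,P \right)} = -2 + 0 = -2$)
$G{\left(K,R \right)} = \frac{-2 + K}{16 + R}$ ($G{\left(K,R \right)} = \frac{K - 2}{R + 16} = \frac{-2 + K}{16 + R}$)
$U{\left(j,B \right)} = - \frac{B}{2} - \frac{j}{2}$ ($U{\left(j,B \right)} = - \frac{j + B}{2} = - \frac{B + j}{2} = - \frac{B}{2} - \frac{j}{2}$)
$b = \frac{53}{1535}$ ($b = \frac{1}{\frac{-2 + 0}{16 + 37} - -29} = \frac{1}{\frac{1}{53} \left(-2\right) + \left(\frac{55}{2} + \frac{3}{2}\right)} = \frac{1}{\frac{1}{53} \left(-2\right) + 29} = \frac{1}{- \frac{2}{53} + 29} = \frac{1}{\frac{1535}{53}} = \frac{53}{1535} \approx 0.034528$)
$\left(13 + 6\right) b = \left(13 + 6\right) \frac{53}{1535} = 19 \cdot \frac{53}{1535} = \frac{1007}{1535}$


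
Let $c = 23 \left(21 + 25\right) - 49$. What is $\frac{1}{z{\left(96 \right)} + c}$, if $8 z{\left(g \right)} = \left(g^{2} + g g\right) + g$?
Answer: $\frac{1}{3325} \approx 0.00030075$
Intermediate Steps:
$z{\left(g \right)} = \frac{g^{2}}{4} + \frac{g}{8}$ ($z{\left(g \right)} = \frac{\left(g^{2} + g g\right) + g}{8} = \frac{\left(g^{2} + g^{2}\right) + g}{8} = \frac{2 g^{2} + g}{8} = \frac{g + 2 g^{2}}{8} = \frac{g^{2}}{4} + \frac{g}{8}$)
$c = 1009$ ($c = 23 \cdot 46 - 49 = 1058 - 49 = 1009$)
$\frac{1}{z{\left(96 \right)} + c} = \frac{1}{\frac{1}{8} \cdot 96 \left(1 + 2 \cdot 96\right) + 1009} = \frac{1}{\frac{1}{8} \cdot 96 \left(1 + 192\right) + 1009} = \frac{1}{\frac{1}{8} \cdot 96 \cdot 193 + 1009} = \frac{1}{2316 + 1009} = \frac{1}{3325}$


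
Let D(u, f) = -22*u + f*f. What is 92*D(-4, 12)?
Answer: 21344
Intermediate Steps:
D(u, f) = f**2 - 22*u (D(u, f) = -22*u + f**2 = f**2 - 22*u)
92*D(-4, 12) = 92*(12**2 - 22*(-4)) = 92*(144 + 88) = 92*232 = 21344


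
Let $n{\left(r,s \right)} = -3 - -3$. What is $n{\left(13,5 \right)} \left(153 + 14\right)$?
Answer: $0$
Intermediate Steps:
$n{\left(r,s \right)} = 0$ ($n{\left(r,s \right)} = -3 + 3 = 0$)
$n{\left(13,5 \right)} \left(153 + 14\right) = 0 \left(153 + 14\right) = 0 \cdot 167 = 0$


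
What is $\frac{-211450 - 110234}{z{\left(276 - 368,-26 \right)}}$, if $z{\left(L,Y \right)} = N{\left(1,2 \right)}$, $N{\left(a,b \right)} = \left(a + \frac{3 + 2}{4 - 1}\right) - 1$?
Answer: $- \frac{965052}{5} \approx -1.9301 \cdot 10^{5}$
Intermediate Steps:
$N{\left(a,b \right)} = \frac{2}{3} + a$ ($N{\left(a,b \right)} = \left(a + \frac{5}{3}\right) - 1 = \left(\frac{5}{3} + a\right) - 1 = \frac{2}{3} + a$)
$z{\left(L,Y \right)} = \frac{5}{3}$ ($z{\left(L,Y \right)} = \frac{2}{3} + 1 = \frac{5}{3}$)
$\frac{-211450 - 110234}{z{\left(276 - 368,-26 \right)}} = \frac{-211450 - 110234}{\frac{5}{3}} = \left(-321684\right) \frac{3}{5} = - \frac{965052}{5}$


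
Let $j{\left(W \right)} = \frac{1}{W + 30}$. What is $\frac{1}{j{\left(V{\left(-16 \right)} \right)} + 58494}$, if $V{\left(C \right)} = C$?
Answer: $\frac{14}{818917} \approx 1.7096 \cdot 10^{-5}$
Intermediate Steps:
$j{\left(W \right)} = \frac{1}{30 + W}$
$\frac{1}{j{\left(V{\left(-16 \right)} \right)} + 58494} = \frac{1}{\frac{1}{30 - 16} + 58494} = \frac{1}{\frac{1}{14} + 58494} = \frac{1}{\frac{818917}{14}} = \frac{14}{818917}$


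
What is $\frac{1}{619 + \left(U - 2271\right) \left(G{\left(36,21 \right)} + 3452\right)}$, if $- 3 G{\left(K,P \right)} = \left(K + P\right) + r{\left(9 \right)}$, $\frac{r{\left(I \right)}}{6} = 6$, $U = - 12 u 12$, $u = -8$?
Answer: $- \frac{1}{3827480} \approx -2.6127 \cdot 10^{-7}$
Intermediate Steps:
$U = 1152$ ($U = \left(-12\right) \left(-8\right) 12 = 96 \cdot 12 = 1152$)
$r{\left(I \right)} = 36$ ($r{\left(I \right)} = 6 \cdot 6 = 36$)
$G{\left(K,P \right)} = -12 - \frac{K}{3} - \frac{P}{3}$ ($G{\left(K,P \right)} = - \frac{\left(K + P\right) + 36}{3} = - \frac{36 + K + P}{3} = -12 - \frac{K}{3} - \frac{P}{3}$)
$\frac{1}{619 + \left(U - 2271\right) \left(G{\left(36,21 \right)} + 3452\right)} = \frac{1}{619 + \left(1152 - 2271\right) \left(\left(-12 - 12 - 7\right) + 3452\right)} = \frac{1}{619 - 1119 \left(\left(-12 - 12 - 7\right) + 3452\right)} = \frac{1}{619 - 1119 \left(-31 + 3452\right)} = \frac{1}{619 - 3828099} = \frac{1}{-3827480} = - \frac{1}{3827480}$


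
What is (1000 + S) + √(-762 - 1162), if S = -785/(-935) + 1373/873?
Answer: 163644812/163251 + 2*I*√481 ≈ 1002.4 + 43.863*I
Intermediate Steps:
S = 393812/163251 (S = -785*(-1/935) + 1373*(1/873) = 157/187 + 1373/873 = 393812/163251 ≈ 2.4123)
(1000 + S) + √(-762 - 1162) = (1000 + 393812/163251) + √(-762 - 1162) = 163644812/163251 + √(-1924) = 163644812/163251 + 2*I*√481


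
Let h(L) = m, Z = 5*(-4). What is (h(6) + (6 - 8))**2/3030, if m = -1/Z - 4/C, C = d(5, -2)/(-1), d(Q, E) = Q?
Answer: 529/1212000 ≈ 0.00043647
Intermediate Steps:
Z = -20
C = -5 (C = 5/(-1) = 5*(-1) = -5)
m = 17/20 (m = -1/(-20) - 4/(-5) = -1*(-1/20) - 4*(-1/5) = 1/20 + 4/5 = 17/20 ≈ 0.85000)
h(L) = 17/20
(h(6) + (6 - 8))**2/3030 = (17/20 + (6 - 8))**2/3030 = (17/20 - 2)**2*(1/3030) = (-23/20)**2*(1/3030) = (529/400)*(1/3030) = 529/1212000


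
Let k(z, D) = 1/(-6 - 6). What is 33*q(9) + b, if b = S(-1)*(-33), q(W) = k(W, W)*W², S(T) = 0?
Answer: -891/4 ≈ -222.75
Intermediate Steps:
k(z, D) = -1/12 (k(z, D) = 1/(-12) = -1/12)
q(W) = -W²/12
b = 0 (b = 0*(-33) = 0)
33*q(9) + b = 33*(-1/12*9²) + 0 = 33*(-1/12*81) + 0 = 33*(-27/4) + 0 = -891/4 + 0 = -891/4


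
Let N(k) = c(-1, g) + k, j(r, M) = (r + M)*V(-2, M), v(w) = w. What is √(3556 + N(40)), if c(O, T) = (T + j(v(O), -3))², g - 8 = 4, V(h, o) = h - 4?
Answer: 2*√1223 ≈ 69.943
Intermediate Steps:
V(h, o) = -4 + h
g = 12 (g = 8 + 4 = 12)
j(r, M) = -6*M - 6*r (j(r, M) = (r + M)*(-4 - 2) = (M + r)*(-6) = -6*M - 6*r)
c(O, T) = (18 + T - 6*O)² (c(O, T) = (T + (-6*(-3) - 6*O))² = (T + (18 - 6*O))² = (18 + T - 6*O)²)
N(k) = 1296 + k (N(k) = (18 + 12 - 6*(-1))² + k = (18 + 12 + 6)² + k = 36² + k = 1296 + k)
√(3556 + N(40)) = √(3556 + (1296 + 40)) = √(3556 + 1336) = √4892 = 2*√1223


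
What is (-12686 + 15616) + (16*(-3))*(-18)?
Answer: 3794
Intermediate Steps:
(-12686 + 15616) + (16*(-3))*(-18) = 2930 - 48*(-18) = 2930 + 864 = 3794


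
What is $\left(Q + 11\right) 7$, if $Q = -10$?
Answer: $7$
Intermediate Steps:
$\left(Q + 11\right) 7 = \left(-10 + 11\right) 7 = 1 \cdot 7 = 7$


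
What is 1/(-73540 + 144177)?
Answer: 1/70637 ≈ 1.4157e-5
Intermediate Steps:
1/(-73540 + 144177) = 1/70637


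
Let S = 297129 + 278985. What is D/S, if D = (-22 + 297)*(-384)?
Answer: -1600/8729 ≈ -0.18330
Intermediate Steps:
D = -105600 (D = 275*(-384) = -105600)
S = 576114
D/S = -105600/576114 = -105600*1/576114 = -1600/8729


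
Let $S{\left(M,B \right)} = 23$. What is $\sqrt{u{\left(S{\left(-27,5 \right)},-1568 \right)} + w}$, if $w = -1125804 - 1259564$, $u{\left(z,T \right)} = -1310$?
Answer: $i \sqrt{2386678} \approx 1544.9 i$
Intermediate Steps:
$w = -2385368$ ($w = -1125804 - 1259564 = -2385368$)
$\sqrt{u{\left(S{\left(-27,5 \right)},-1568 \right)} + w} = \sqrt{-1310 - 2385368} = \sqrt{-2386678} = i \sqrt{2386678}$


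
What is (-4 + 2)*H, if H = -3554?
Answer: 7108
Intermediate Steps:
(-4 + 2)*H = (-4 + 2)*(-3554) = -2*(-3554) = 7108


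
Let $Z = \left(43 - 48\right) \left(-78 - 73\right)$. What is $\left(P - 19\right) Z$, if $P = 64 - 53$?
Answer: $-6040$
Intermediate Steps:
$Z = 755$ ($Z = \left(-5\right) \left(-151\right) = 755$)
$P = 11$ ($P = 64 - 53 = 11$)
$\left(P - 19\right) Z = \left(11 - 19\right) 755 = \left(-8\right) 755 = -6040$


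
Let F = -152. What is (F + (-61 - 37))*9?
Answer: -2250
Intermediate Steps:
(F + (-61 - 37))*9 = (-152 + (-61 - 37))*9 = (-152 - 98)*9 = -250*9 = -2250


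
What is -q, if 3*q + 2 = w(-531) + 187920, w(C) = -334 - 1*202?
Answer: -187382/3 ≈ -62461.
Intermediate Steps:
w(C) = -536 (w(C) = -334 - 202 = -536)
q = 187382/3 (q = -⅔ + (-536 + 187920)/3 = -⅔ + (⅓)*187384 = -⅔ + 187384/3 = 187382/3 ≈ 62461.)
-q = -1*187382/3 = -187382/3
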